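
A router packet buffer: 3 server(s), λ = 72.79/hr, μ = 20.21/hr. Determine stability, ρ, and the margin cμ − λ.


Total capacity cμ = 3·20.21 = 60.63/hr
ρ = λ/(cμ) = 72.79/60.63 = 1.2006
Stable ⇔ ρ < 1: NO
Spare capacity = cμ − λ = 60.63 − 72.79 = -12.16/hr

Final: ρ = 1.2006; unstable; margin = -12.16/hr


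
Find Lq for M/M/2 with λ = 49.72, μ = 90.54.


a = λ/μ = 0.5491; ρ = a/2 = 0.2746
P₀ = 0.569151
Lq = P₀·a^c·ρ / (c!·(1−ρ)²) = 0.569151·0.30157·0.2746/(2·0.52624)
= 0.04478

Final: 0.04478


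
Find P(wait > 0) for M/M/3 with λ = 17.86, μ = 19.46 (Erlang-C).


a = λ/μ = 0.9178; ρ = a/3 = 0.3059
P₀ = 0.396106 (from M/M/c formula)
C(c,a) = [a^c/(c!(1−ρ))]·P₀ = [0.77306/(6·0.6941)]·0.396106
= 0.18563·0.396106 = 0.073531

Final: 0.073531


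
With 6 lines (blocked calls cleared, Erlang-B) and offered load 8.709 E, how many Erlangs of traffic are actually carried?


B(6,8.709) = 0.426486 (Erlang-B)
Carried load = a(1 − B) = 8.709·(1 − 0.426486) = 8.709·0.573514 = 4.9947 E

Final: 4.9947 Erlangs


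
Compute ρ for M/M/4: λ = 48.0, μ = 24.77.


ρ = λ/(cμ) = 48.0/(4·24.77) = 48.0/99.08 = 0.4845

Final: 0.4845


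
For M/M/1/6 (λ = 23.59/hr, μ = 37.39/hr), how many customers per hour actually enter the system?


ρ = 0.6309; P_K = (1−ρ)ρ^6/(1−ρ^7) = 0.024243
λ_eff = λ(1 − P_K) = 23.59·(1 − 0.024243) = 23.59·0.975757 = 23.0181 /hr

Final: 23.0181 /hr


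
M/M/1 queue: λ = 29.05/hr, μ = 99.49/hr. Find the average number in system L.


ρ = λ/μ = 29.05/99.49 = 0.2920
L = ρ/(1−ρ) = 0.2920/(1 − 0.2920) = 0.2920/0.7080 = 0.4124

Final: 0.4124


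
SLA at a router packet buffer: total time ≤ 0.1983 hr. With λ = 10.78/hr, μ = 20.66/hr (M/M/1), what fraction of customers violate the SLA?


W ~ Exponential(μ−λ) for M/M/1.
μ − λ = 20.66 − 10.78 = 9.8800
P(W > t) = e^{−(μ−λ)t} = e^{−1.9592} = 0.140971

Final: 0.140971


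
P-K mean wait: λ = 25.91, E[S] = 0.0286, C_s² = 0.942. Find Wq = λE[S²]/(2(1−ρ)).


ρ = λ·E[S] = 25.91·0.0286 = 0.7410
E[S²] = E[S]²(1+C_s²) = 0.0286²·(1+0.942) = 0.001588
Wq = λ·E[S²]/(2(1−ρ)) = 25.91·0.001588/(2·0.2590) = 0.07946 hr

Final: 0.07946 hr


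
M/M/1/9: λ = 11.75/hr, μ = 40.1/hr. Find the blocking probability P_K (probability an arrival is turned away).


ρ = λ/μ = 11.75/40.1 = 0.2930
P_K = (1−ρ)ρ^K/(1−ρ^(K+1)) = (0.7070·0.00001592)/(1 − 0.000004666)
= 0.00001126/0.999995 = 0.00001126

Final: 0.00001126


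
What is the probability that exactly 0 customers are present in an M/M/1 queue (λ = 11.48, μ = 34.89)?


ρ = 11.48/34.89 = 0.3290
P_n = (1−ρ)·ρ^n = (1 − 0.3290)·0.3290^0 = 0.6710·1.000000 = 0.670966

Final: 0.670966


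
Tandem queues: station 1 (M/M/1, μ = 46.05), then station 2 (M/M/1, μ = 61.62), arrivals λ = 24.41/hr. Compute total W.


Each node sees arrival rate λ = 24.41/hr (tandem ⇒ throughput preserved).
W₁ = 1/(μ₁−λ) = 1/(46.05−24.41) = 0.04621 hr
W₂ = 1/(μ₂−λ) = 1/(61.62−24.41) = 0.02687 hr
W_total = W₁ + W₂ = 0.04621 + 0.02687 = 0.07309 hr

Final: 0.07309 hr


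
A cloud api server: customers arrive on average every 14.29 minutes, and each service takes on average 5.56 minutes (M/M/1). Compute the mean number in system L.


λ = 60/14.29 = 4.1987 /hr
μ = 60/5.56 = 10.7914 /hr
ρ = λ/μ = 4.1987/10.7914 = 0.3891
L = ρ/(1−ρ) = 0.3891/0.6109 = 0.6369

Final: 0.6369


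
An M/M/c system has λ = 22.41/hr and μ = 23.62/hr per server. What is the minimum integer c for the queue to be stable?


Stability requires cμ > λ ⇔ c > λ/μ.
λ/μ = 22.41/23.62 = 0.9488
Minimum integer c = ⌊0.9488⌋ + 1 = 1
Check: 1·23.62 = 23.62 > 22.41, while 0·23.62 = 0.00 ≤ 22.41

Final: 1 servers


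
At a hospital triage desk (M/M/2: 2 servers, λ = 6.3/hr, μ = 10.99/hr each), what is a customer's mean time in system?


a = 0.5732; ρ = 0.2866; P₀ = 0.554455
Lq = P₀·a^c·ρ/(c!(1−ρ)²) = 0.05131
Wq = Lq/λ = 0.05131/6.3 = 0.008144 hr
W = Wq + 1/μ = 0.008144 + 0.09099 = 0.09914 hr

Final: 0.09914 hr


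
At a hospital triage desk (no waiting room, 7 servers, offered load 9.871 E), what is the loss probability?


B(c,a) = (a^c/c!) / Σ_{k=0}^{c} a^k/k!
a^7/7! = 1811.746900
Σ terms (k=0..7): 1.00000 + 9.87100 + 48.71832 + 160.29951 + 395.57913 + 780.95231 + 1284.79671 + 1811.74690 = 4492.963877
B = 1811.746900/4492.963877 = 0.403241

Final: 0.403241


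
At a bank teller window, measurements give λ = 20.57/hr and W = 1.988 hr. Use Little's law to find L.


L = λW = 20.57·1.988 = 40.8932

Final: 40.8932


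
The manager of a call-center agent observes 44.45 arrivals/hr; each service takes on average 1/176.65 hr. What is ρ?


ρ = λ/μ = 44.45/176.65 = 0.2516

Final: 0.2516


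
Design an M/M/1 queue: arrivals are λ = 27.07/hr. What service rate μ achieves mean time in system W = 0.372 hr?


W = 1/(μ−λ) ⇒ μ − λ = 1/W = 1/0.372 = 2.6882
μ = λ + 1/W = 27.07 + 2.6882 = 29.7582 per hr

Final: 29.7582 /hr


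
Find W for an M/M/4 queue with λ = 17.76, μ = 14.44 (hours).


a = 1.2299; ρ = 0.3075; P₀ = 0.291204
Lq = P₀·a^c·ρ/(c!(1−ρ)²) = 0.01780
Wq = Lq/λ = 0.01780/17.76 = 0.001002 hr
W = Wq + 1/μ = 0.001002 + 0.06925 = 0.07025 hr

Final: 0.07025 hr


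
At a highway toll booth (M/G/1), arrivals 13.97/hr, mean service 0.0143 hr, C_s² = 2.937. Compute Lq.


ρ = λ·E[S] = 13.97·0.0143 = 0.1998
Lq = ρ²(1+C_s²)/(2(1−ρ)) = 0.03991·(1+2.937)/(2·0.8002)
= 0.03991·3.9370/1.6005 = 0.09817

Final: 0.09817


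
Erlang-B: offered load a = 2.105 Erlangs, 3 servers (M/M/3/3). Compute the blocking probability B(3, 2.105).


B(c,a) = (a^c/c!) / Σ_{k=0}^{c} a^k/k!
a^3/3! = 1.554551
Σ terms (k=0..3): 1.00000 + 2.10500 + 2.21551 + 1.55455 = 6.875064
B = 1.554551/6.875064 = 0.226114

Final: 0.226114


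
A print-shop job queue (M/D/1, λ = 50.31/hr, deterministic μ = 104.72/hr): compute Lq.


ρ = 50.31/104.72 = 0.4804
M/D/1: Lq = ρ²/(2(1−ρ)) = 0.2308/(2·0.5196) = 0.22211

Final: 0.22211


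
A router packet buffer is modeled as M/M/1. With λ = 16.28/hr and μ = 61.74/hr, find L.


ρ = λ/μ = 16.28/61.74 = 0.2637
L = ρ/(1−ρ) = 0.2637/(1 − 0.2637) = 0.2637/0.7363 = 0.3581

Final: 0.3581


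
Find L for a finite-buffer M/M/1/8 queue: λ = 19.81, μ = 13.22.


ρ = 19.81/13.22 = 1.4985
L = ρ[1 − (K+1)ρ^K + Kρ^(K+1)] / [(1−ρ)(1−ρ^(K+1))]
Numerator: 1.4985·(1 − 9·25.422846 + 8·38.095807) = 115.324841
Denominator: (-0.4985)·(-37.095807) = 18.491783
L = 115.324841/18.491783 = 6.2365

Final: 6.2365


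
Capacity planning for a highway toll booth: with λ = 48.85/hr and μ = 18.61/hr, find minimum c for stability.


Stability requires cμ > λ ⇔ c > λ/μ.
λ/μ = 48.85/18.61 = 2.6249
Minimum integer c = ⌊2.6249⌋ + 1 = 3
Check: 3·18.61 = 55.83 > 48.85, while 2·18.61 = 37.22 ≤ 48.85

Final: 3 servers


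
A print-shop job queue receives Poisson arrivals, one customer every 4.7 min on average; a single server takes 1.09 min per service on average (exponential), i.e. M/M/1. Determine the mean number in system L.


λ = 60/4.7 = 12.7660 /hr
μ = 60/1.09 = 55.0459 /hr
ρ = λ/μ = 12.7660/55.0459 = 0.2319
L = ρ/(1−ρ) = 0.2319/0.7681 = 0.3019

Final: 0.3019


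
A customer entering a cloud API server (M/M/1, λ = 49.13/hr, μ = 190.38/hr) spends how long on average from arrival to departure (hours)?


W = 1/(μ−λ) = 1/(190.38 − 49.13) = 1/141.25 = 0.007080 hr

Final: 0.007080 hr


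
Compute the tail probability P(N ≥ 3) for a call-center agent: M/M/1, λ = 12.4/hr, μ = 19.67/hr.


ρ = 12.4/19.67 = 0.6304
P(N ≥ n) = ρ^n = 0.6304^3 = 0.250526

Final: 0.250526


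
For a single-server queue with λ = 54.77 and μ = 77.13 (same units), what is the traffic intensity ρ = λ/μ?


ρ = λ/μ = 54.77/77.13 = 0.7101

Final: 0.7101


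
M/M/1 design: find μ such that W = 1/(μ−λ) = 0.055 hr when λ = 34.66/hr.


W = 1/(μ−λ) ⇒ μ − λ = 1/W = 1/0.055 = 18.1818
μ = λ + 1/W = 34.66 + 18.1818 = 52.8418 per hr

Final: 52.8418 /hr


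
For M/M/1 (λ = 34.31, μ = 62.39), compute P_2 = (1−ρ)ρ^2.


ρ = 34.31/62.39 = 0.5499
P_n = (1−ρ)·ρ^n = (1 − 0.5499)·0.5499^2 = 0.4501·0.302421 = 0.136111

Final: 0.136111


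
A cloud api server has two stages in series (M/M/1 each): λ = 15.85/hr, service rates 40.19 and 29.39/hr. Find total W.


Each node sees arrival rate λ = 15.85/hr (tandem ⇒ throughput preserved).
W₁ = 1/(μ₁−λ) = 1/(40.19−15.85) = 0.04108 hr
W₂ = 1/(μ₂−λ) = 1/(29.39−15.85) = 0.07386 hr
W_total = W₁ + W₂ = 0.04108 + 0.07386 = 0.11494 hr

Final: 0.11494 hr


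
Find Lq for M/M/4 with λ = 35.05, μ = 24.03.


a = λ/μ = 1.4586; ρ = a/4 = 0.3646
P₀ = 0.230608
Lq = P₀·a^c·ρ / (c!·(1−ρ)²) = 0.230608·4.52623·0.3646/(24·0.40367)
= 0.03929

Final: 0.03929


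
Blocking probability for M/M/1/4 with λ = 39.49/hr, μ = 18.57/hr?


ρ = λ/μ = 39.49/18.57 = 2.1265
P_K = (1−ρ)ρ^K/(1−ρ^(K+1)) = (-1.1265·20.450358)/(1 − 43.488672)
= -23.038314/-42.488672 = 0.542223

Final: 0.542223


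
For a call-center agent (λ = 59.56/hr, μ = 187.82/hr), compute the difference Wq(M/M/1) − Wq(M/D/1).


ρ = 59.56/187.82 = 0.3171
Wq(M/M/1) = ρ/(μ−λ) = 0.3171/128.26 = 0.002472 hr
Wq(M/D/1) = ρ/(2(μ−λ)) = 0.001236 hr
Savings = 0.002472 − 0.001236 = 0.001236 hr

Final: 0.001236 hr


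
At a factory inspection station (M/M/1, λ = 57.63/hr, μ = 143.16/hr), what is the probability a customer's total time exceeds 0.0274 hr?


W ~ Exponential(μ−λ) for M/M/1.
μ − λ = 143.16 − 57.63 = 85.5300
P(W > t) = e^{−(μ−λ)t} = e^{−2.3435} = 0.095989

Final: 0.095989


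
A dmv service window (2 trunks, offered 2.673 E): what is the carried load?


B(2,2.673) = 0.493062 (Erlang-B)
Carried load = a(1 − B) = 2.673·(1 − 0.493062) = 2.673·0.506938 = 1.3550 E

Final: 1.3550 Erlangs


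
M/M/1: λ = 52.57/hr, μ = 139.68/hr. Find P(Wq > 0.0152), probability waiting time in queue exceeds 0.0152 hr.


ρ = 52.57/139.68 = 0.3764
P(Wq > t) = ρ·e^{−(μ−λ)t} = 0.3764·e^{−1.3241}
= 0.3764·0.266050 = 0.100131

Final: 0.100131


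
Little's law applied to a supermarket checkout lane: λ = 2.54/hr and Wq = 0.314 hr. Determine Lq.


Lq = λWq = 2.54·0.314 = 0.7976

Final: 0.7976


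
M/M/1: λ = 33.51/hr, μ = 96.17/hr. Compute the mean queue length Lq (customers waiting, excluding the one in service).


ρ = 33.51/96.17 = 0.3484
Lq = ρ²/(1−ρ) = 0.1214/0.6516 = 0.1863

Final: 0.1863


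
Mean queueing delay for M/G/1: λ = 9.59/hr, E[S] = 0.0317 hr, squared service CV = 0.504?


ρ = λ·E[S] = 9.59·0.0317 = 0.3040
E[S²] = E[S]²(1+C_s²) = 0.0317²·(1+0.504) = 0.001511
Wq = λ·E[S²]/(2(1−ρ)) = 9.59·0.001511/(2·0.6960) = 0.01041 hr

Final: 0.01041 hr


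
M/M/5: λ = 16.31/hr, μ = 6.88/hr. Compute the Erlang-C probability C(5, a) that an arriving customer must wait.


a = λ/μ = 2.3706; ρ = a/5 = 0.4741
P₀ = 0.091713 (from M/M/c formula)
C(c,a) = [a^c/(c!(1−ρ))]·P₀ = [74.87341/(120·0.5259)]·0.091713
= 1.18650·0.091713 = 0.108817

Final: 0.108817


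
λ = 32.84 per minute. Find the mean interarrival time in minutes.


Mean interarrival time = 1/λ = 1/32.84 minute = 0.03045 minute
In minutes: 0.03045 × 1 = 0.03045 min

Final: 0.03045 min


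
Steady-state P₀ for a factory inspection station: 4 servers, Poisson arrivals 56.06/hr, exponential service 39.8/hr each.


a = λ/μ = 56.06/39.8 = 1.4085; ρ = a/c = 0.3521
Σ_{k=0}^{3} a^k/k! (terms k=0..3) = 1.00000 + 1.40854 + 0.99200 + 0.46576 = 3.86630
Tail: a^4/(4!(1−ρ)) = 3.93623/(24·0.6479) = 0.25315
P₀ = 1/(3.86630 + 0.25315) = 1/4.11945 = 0.242751

Final: 0.242751


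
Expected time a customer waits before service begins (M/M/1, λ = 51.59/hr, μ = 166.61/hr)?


ρ = 51.59/166.61 = 0.3096
Wq = ρ/(μ−λ) = 0.3096/(166.61 − 51.59) = 0.3096/115.02 = 0.002692 hr

Final: 0.002692 hr


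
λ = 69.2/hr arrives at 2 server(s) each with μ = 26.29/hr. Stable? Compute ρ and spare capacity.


Total capacity cμ = 2·26.29 = 52.58/hr
ρ = λ/(cμ) = 69.2/52.58 = 1.3161
Stable ⇔ ρ < 1: NO
Spare capacity = cμ − λ = 52.58 − 69.2 = -16.62/hr

Final: ρ = 1.3161; unstable; margin = -16.62/hr


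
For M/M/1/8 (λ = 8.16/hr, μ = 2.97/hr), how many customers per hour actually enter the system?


ρ = 2.7475; P_K = (1−ρ)ρ^8/(1−ρ^9) = 0.636101
λ_eff = λ(1 − P_K) = 8.16·(1 − 0.636101) = 8.16·0.363899 = 2.9694 /hr

Final: 2.9694 /hr


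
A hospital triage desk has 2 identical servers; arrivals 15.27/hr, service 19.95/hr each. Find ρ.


ρ = λ/(cμ) = 15.27/(2·19.95) = 15.27/39.90 = 0.3827

Final: 0.3827


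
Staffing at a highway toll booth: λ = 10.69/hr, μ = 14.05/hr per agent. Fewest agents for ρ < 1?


Stability requires cμ > λ ⇔ c > λ/μ.
λ/μ = 10.69/14.05 = 0.7609
Minimum integer c = ⌊0.7609⌋ + 1 = 1
Check: 1·14.05 = 14.05 > 10.69, while 0·14.05 = 0.00 ≤ 10.69

Final: 1 servers


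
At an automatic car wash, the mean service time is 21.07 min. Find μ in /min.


μ = 1/(service time) in consistent units.
1 minute = 1 min, so μ = 1/21.07 = 0.04746 per minute

Final: 0.04746 /min


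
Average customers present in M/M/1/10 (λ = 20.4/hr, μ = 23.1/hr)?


ρ = 20.4/23.1 = 0.8831
L = ρ[1 − (K+1)ρ^K + Kρ^(K+1)] / [(1−ρ)(1−ρ^(K+1))]
Numerator: 0.8831·(1 − 11·0.288524 + 10·0.254800) = 0.330498
Denominator: (0.1169)·(0.745200) = 0.087101
L = 0.330498/0.087101 = 3.7944

Final: 3.7944


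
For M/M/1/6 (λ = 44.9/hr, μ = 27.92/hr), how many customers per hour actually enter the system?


ρ = 1.6082; P_K = (1−ρ)ρ^6/(1−ρ^7) = 0.392276
λ_eff = λ(1 − P_K) = 44.9·(1 − 0.392276) = 44.9·0.607724 = 27.2868 /hr

Final: 27.2868 /hr


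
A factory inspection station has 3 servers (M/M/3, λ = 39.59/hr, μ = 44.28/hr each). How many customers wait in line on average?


a = λ/μ = 0.8941; ρ = a/3 = 0.2980
P₀ = 0.405932
Lq = P₀·a^c·ρ / (c!·(1−ρ)²) = 0.405932·0.71472·0.2980/(6·0.49277)
= 0.02925

Final: 0.02925


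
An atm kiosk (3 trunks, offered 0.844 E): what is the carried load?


B(3,0.844) = 0.043559 (Erlang-B)
Carried load = a(1 − B) = 0.844·(1 − 0.043559) = 0.844·0.956441 = 0.8072 E

Final: 0.8072 Erlangs


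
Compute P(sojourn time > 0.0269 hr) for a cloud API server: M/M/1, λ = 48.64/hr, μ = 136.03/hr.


W ~ Exponential(μ−λ) for M/M/1.
μ − λ = 136.03 − 48.64 = 87.3900
P(W > t) = e^{−(μ−λ)t} = e^{−2.3508} = 0.095294

Final: 0.095294


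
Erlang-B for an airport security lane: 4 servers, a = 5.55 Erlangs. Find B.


B(c,a) = (a^c/c!) / Σ_{k=0}^{c} a^k/k!
a^4/4! = 39.533084
Σ terms (k=0..4): 1.00000 + 5.55000 + 15.40125 + 28.49231 + 39.53308 = 89.976646
B = 39.533084/89.976646 = 0.439370

Final: 0.439370


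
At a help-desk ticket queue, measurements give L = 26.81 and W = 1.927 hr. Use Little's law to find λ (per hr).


λ = L/W = 26.81/1.927 = 13.9128 /hr

Final: 13.9128 /hr


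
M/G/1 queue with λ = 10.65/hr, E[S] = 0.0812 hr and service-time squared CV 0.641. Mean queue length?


ρ = λ·E[S] = 10.65·0.0812 = 0.8648
Lq = ρ²(1+C_s²)/(2(1−ρ)) = 0.7478·(1+0.641)/(2·0.1352)
= 0.7478·1.6410/0.2704 = 4.53784

Final: 4.53784


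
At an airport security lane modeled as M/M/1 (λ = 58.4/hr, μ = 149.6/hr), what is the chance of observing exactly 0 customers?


ρ = 58.4/149.6 = 0.3904
P_n = (1−ρ)·ρ^n = (1 − 0.3904)·0.3904^0 = 0.6096·1.000000 = 0.609626

Final: 0.609626


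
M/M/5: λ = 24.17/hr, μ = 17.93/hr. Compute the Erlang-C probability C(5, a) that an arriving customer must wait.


a = λ/μ = 1.3480; ρ = a/5 = 0.2696
P₀ = 0.259522 (from M/M/c formula)
C(c,a) = [a^c/(c!(1−ρ))]·P₀ = [4.45125/(120·0.7304)]·0.259522
= 0.05079·0.259522 = 0.013180

Final: 0.013180


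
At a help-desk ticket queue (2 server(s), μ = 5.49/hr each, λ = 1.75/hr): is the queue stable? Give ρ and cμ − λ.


Total capacity cμ = 2·5.49 = 10.98/hr
ρ = λ/(cμ) = 1.75/10.98 = 0.1594
Stable ⇔ ρ < 1: YES
Spare capacity = cμ − λ = 10.98 − 1.75 = 9.23/hr

Final: ρ = 0.1594; stable; margin = 9.23/hr


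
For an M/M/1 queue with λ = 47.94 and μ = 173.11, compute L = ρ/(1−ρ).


ρ = λ/μ = 47.94/173.11 = 0.2769
L = ρ/(1−ρ) = 0.2769/(1 − 0.2769) = 0.2769/0.7231 = 0.3830

Final: 0.3830


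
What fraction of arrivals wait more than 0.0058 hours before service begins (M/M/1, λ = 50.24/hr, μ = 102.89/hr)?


ρ = 50.24/102.89 = 0.4883
P(Wq > t) = ρ·e^{−(μ−λ)t} = 0.4883·e^{−0.3054}
= 0.4883·0.736851 = 0.359796

Final: 0.359796


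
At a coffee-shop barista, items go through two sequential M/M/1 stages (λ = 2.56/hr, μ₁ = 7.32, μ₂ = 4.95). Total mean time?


Each node sees arrival rate λ = 2.56/hr (tandem ⇒ throughput preserved).
W₁ = 1/(μ₁−λ) = 1/(7.32−2.56) = 0.21008 hr
W₂ = 1/(μ₂−λ) = 1/(4.95−2.56) = 0.41841 hr
W_total = W₁ + W₂ = 0.21008 + 0.41841 = 0.62849 hr

Final: 0.62849 hr


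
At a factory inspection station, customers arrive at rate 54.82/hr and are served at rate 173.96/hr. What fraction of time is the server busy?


ρ = λ/μ = 54.82/173.96 = 0.3151

Final: 0.3151


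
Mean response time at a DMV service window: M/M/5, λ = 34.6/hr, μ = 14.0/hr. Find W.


a = 2.4714; ρ = 0.4943; P₀ = 0.082542
Lq = P₀·a^c·ρ/(c!(1−ρ)²) = 0.12257
Wq = Lq/λ = 0.12257/34.6 = 0.003543 hr
W = Wq + 1/μ = 0.003543 + 0.07143 = 0.07497 hr

Final: 0.07497 hr


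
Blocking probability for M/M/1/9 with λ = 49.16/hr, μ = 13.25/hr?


ρ = λ/μ = 49.16/13.25 = 3.7102
P_K = (1−ρ)ρ^K/(1−ρ^(K+1)) = (-2.7102·133218.323360)/(1 − 494265.115198)
= -361046.791838/-494264.115198 = 0.730473

Final: 0.730473


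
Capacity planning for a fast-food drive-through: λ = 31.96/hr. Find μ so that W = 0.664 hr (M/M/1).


W = 1/(μ−λ) ⇒ μ − λ = 1/W = 1/0.664 = 1.5060
μ = λ + 1/W = 31.96 + 1.5060 = 33.4660 per hr

Final: 33.4660 /hr


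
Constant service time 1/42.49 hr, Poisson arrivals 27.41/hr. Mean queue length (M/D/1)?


ρ = 27.41/42.49 = 0.6451
M/D/1: Lq = ρ²/(2(1−ρ)) = 0.4161/(2·0.3549) = 0.58627

Final: 0.58627


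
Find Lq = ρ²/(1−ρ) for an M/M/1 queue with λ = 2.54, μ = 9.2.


ρ = 2.54/9.2 = 0.2761
Lq = ρ²/(1−ρ) = 0.07622/0.7239 = 0.1053

Final: 0.1053


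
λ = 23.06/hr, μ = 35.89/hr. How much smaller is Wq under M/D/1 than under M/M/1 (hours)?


ρ = 23.06/35.89 = 0.6425
Wq(M/M/1) = ρ/(μ−λ) = 0.6425/12.83 = 0.05008 hr
Wq(M/D/1) = ρ/(2(μ−λ)) = 0.02504 hr
Savings = 0.05008 − 0.02504 = 0.02504 hr

Final: 0.02504 hr


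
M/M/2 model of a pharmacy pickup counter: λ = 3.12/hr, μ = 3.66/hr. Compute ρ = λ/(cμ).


ρ = λ/(cμ) = 3.12/(2·3.66) = 3.12/7.32 = 0.4262

Final: 0.4262


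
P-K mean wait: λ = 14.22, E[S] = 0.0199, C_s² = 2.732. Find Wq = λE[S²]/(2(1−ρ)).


ρ = λ·E[S] = 14.22·0.0199 = 0.2830
E[S²] = E[S]²(1+C_s²) = 0.0199²·(1+2.732) = 0.001478
Wq = λ·E[S²]/(2(1−ρ)) = 14.22·0.001478/(2·0.7170) = 0.01465 hr

Final: 0.01465 hr


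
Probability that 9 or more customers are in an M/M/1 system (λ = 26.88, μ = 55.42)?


ρ = 26.88/55.42 = 0.4850
P(N ≥ n) = ρ^n = 0.4850^9 = 0.001485

Final: 0.001485


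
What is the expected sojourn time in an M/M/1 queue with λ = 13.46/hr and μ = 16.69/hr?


W = 1/(μ−λ) = 1/(16.69 − 13.46) = 1/3.23 = 0.3096 hr

Final: 0.3096 hr


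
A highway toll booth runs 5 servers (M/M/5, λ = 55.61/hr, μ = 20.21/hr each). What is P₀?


a = λ/μ = 55.61/20.21 = 2.7516; ρ = a/c = 0.5503
Σ_{k=0}^{4} a^k/k! (terms k=0..4) = 1.00000 + 2.75161 + 3.78567 + 3.47223 + 2.38855 = 13.39807
Tail: a^5/(5!(1−ρ)) = 157.73676/(120·0.4497) = 2.92314
P₀ = 1/(13.39807 + 2.92314) = 1/16.32121 = 0.061270

Final: 0.061270


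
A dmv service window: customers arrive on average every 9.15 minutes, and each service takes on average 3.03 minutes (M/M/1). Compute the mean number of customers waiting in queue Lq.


λ = 60/9.15 = 6.5574 /hr
μ = 60/3.03 = 19.8020 /hr
ρ = λ/μ = 6.5574/19.8020 = 0.3311
Lq = ρ²/(1−ρ) = 0.1097/0.6689 = 0.1640

Final: 0.1640


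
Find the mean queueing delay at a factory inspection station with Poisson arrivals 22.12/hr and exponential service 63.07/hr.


ρ = 22.12/63.07 = 0.3507
Wq = ρ/(μ−λ) = 0.3507/(63.07 − 22.12) = 0.3507/40.95 = 0.008565 hr

Final: 0.008565 hr


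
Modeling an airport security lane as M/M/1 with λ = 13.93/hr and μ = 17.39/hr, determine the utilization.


ρ = λ/μ = 13.93/17.39 = 0.8010

Final: 0.8010


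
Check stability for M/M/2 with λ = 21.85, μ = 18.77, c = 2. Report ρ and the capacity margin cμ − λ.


Total capacity cμ = 2·18.77 = 37.54/hr
ρ = λ/(cμ) = 21.85/37.54 = 0.5820
Stable ⇔ ρ < 1: YES
Spare capacity = cμ − λ = 37.54 − 21.85 = 15.69/hr

Final: ρ = 0.5820; stable; margin = 15.69/hr


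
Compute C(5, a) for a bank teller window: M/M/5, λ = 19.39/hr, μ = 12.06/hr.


a = λ/μ = 1.6078; ρ = a/5 = 0.3216
P₀ = 0.199865 (from M/M/c formula)
C(c,a) = [a^c/(c!(1−ρ))]·P₀ = [10.74367/(120·0.6784)]·0.199865
= 0.13197·0.199865 = 0.026375

Final: 0.026375


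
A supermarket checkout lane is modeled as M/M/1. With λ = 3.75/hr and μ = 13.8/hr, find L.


ρ = λ/μ = 3.75/13.8 = 0.2717
L = ρ/(1−ρ) = 0.2717/(1 − 0.2717) = 0.2717/0.7283 = 0.3731

Final: 0.3731


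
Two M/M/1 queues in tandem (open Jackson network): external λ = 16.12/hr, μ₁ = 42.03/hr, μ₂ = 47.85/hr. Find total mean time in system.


Each node sees arrival rate λ = 16.12/hr (tandem ⇒ throughput preserved).
W₁ = 1/(μ₁−λ) = 1/(42.03−16.12) = 0.03860 hr
W₂ = 1/(μ₂−λ) = 1/(47.85−16.12) = 0.03152 hr
W_total = W₁ + W₂ = 0.03860 + 0.03152 = 0.07011 hr

Final: 0.07011 hr


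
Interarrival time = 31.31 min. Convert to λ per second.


λ = 1/(interarrival time) in consistent units.
1 second = 0.0166667 min, so λ = 0.0166667/31.31 = 0.0005323 per second

Final: 0.0005323 /sec


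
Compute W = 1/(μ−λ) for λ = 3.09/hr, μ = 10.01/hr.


W = 1/(μ−λ) = 1/(10.01 − 3.09) = 1/6.92 = 0.1445 hr

Final: 0.1445 hr


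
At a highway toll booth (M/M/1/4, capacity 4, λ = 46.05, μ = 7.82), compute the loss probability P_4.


ρ = λ/μ = 46.05/7.82 = 5.8887
P_K = (1−ρ)ρ^K/(1−ρ^(K+1)) = (-4.8887·1202.517834)/(1 − 7081.323050)
= -5878.805216/-7080.323050 = 0.830302

Final: 0.830302


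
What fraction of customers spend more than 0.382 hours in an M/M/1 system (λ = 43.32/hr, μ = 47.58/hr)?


W ~ Exponential(μ−λ) for M/M/1.
μ − λ = 47.58 − 43.32 = 4.2600
P(W > t) = e^{−(μ−λ)t} = e^{−1.6273} = 0.196455

Final: 0.196455


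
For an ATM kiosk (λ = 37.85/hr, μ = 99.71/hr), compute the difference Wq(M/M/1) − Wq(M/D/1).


ρ = 37.85/99.71 = 0.3796
Wq(M/M/1) = ρ/(μ−λ) = 0.3796/61.86 = 0.006136 hr
Wq(M/D/1) = ρ/(2(μ−λ)) = 0.003068 hr
Savings = 0.006136 − 0.003068 = 0.003068 hr

Final: 0.003068 hr


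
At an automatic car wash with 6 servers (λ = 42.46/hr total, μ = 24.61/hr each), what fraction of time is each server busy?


ρ = λ/(cμ) = 42.46/(6·24.61) = 42.46/147.66 = 0.2876

Final: 0.2876


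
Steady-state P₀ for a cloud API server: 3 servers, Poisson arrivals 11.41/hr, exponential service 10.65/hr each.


a = λ/μ = 11.41/10.65 = 1.0714; ρ = a/c = 0.3571
Σ_{k=0}^{2} a^k/k! (terms k=0..2) = 1.00000 + 1.07136 + 0.57391 = 2.64527
Tail: a^3/(3!(1−ρ)) = 1.22973/(6·0.6429) = 0.31881
P₀ = 1/(2.64527 + 0.31881) = 1/2.96408 = 0.337373

Final: 0.337373


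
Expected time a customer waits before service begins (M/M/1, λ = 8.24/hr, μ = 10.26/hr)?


ρ = 8.24/10.26 = 0.8031
Wq = ρ/(μ−λ) = 0.8031/(10.26 − 8.24) = 0.8031/2.02 = 0.3976 hr

Final: 0.3976 hr


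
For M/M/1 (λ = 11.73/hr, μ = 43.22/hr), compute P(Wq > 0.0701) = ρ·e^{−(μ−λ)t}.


ρ = 11.73/43.22 = 0.2714
P(Wq > t) = ρ·e^{−(μ−λ)t} = 0.2714·e^{−2.2074}
= 0.2714·0.109981 = 0.029849

Final: 0.029849


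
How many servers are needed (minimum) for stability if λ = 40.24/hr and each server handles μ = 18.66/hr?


Stability requires cμ > λ ⇔ c > λ/μ.
λ/μ = 40.24/18.66 = 2.1565
Minimum integer c = ⌊2.1565⌋ + 1 = 3
Check: 3·18.66 = 55.98 > 40.24, while 2·18.66 = 37.32 ≤ 40.24

Final: 3 servers


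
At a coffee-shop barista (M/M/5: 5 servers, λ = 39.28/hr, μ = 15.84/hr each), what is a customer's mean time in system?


a = 2.4798; ρ = 0.4960; P₀ = 0.081819
Lq = P₀·a^c·ρ/(c!(1−ρ)²) = 0.12482
Wq = Lq/λ = 0.12482/39.28 = 0.003178 hr
W = Wq + 1/μ = 0.003178 + 0.06313 = 0.06631 hr

Final: 0.06631 hr


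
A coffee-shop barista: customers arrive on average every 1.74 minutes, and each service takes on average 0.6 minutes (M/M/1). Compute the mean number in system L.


λ = 60/1.74 = 34.4828 /hr
μ = 60/0.6 = 100.0000 /hr
ρ = λ/μ = 34.4828/100.0000 = 0.3448
L = ρ/(1−ρ) = 0.3448/0.6552 = 0.5263

Final: 0.5263


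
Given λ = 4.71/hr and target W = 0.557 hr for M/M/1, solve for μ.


W = 1/(μ−λ) ⇒ μ − λ = 1/W = 1/0.557 = 1.7953
μ = λ + 1/W = 4.71 + 1.7953 = 6.5053 per hr

Final: 6.5053 /hr


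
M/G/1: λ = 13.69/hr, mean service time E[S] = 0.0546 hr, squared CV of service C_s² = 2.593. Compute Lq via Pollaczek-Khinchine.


ρ = λ·E[S] = 13.69·0.0546 = 0.7475
Lq = ρ²(1+C_s²)/(2(1−ρ)) = 0.5587·(1+2.593)/(2·0.2525)
= 0.5587·3.5930/0.5051 = 3.97478

Final: 3.97478


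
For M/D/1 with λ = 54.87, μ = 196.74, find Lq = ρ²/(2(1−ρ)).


ρ = 54.87/196.74 = 0.2789
M/D/1: Lq = ρ²/(2(1−ρ)) = 0.07778/(2·0.7211) = 0.05393

Final: 0.05393


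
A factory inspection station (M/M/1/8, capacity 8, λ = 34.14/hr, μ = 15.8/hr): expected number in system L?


ρ = 34.14/15.8 = 2.1608
L = ρ[1 − (K+1)ρ^K + Kρ^(K+1)] / [(1−ρ)(1−ρ^(K+1))]
Numerator: 2.1608·(1 − 9·475.172653 + 8·1026.733822) = 8509.755187
Denominator: (-1.1608)·(-1025.733822) = 1190.630272
L = 8509.755187/1190.630272 = 7.1473

Final: 7.1473


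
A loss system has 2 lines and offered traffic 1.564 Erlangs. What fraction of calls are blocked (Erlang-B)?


B(c,a) = (a^c/c!) / Σ_{k=0}^{c} a^k/k!
a^2/2! = 1.223048
Σ terms (k=0..2): 1.00000 + 1.56400 + 1.22305 = 3.787048
B = 1.223048/3.787048 = 0.322956

Final: 0.322956


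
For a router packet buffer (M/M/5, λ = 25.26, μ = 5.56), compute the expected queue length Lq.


a = λ/μ = 4.5432; ρ = a/5 = 0.9086
P₀ = 0.004429
Lq = P₀·a^c·ρ / (c!·(1−ρ)²) = 0.004429·1935.49821·0.9086/(120·0.008348)
= 7.77583

Final: 7.77583


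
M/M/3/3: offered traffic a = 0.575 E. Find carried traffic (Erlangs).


B(3,0.575) = 0.017881 (Erlang-B)
Carried load = a(1 − B) = 0.575·(1 − 0.017881) = 0.575·0.982119 = 0.5647 E

Final: 0.5647 Erlangs


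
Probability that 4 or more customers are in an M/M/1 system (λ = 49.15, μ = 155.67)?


ρ = 49.15/155.67 = 0.3157
P(N ≥ n) = ρ^n = 0.3157^4 = 0.009937

Final: 0.009937


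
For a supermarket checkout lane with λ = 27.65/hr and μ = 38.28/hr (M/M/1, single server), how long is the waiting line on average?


ρ = 27.65/38.28 = 0.7223
Lq = ρ²/(1−ρ) = 0.5217/0.2777 = 1.8788

Final: 1.8788


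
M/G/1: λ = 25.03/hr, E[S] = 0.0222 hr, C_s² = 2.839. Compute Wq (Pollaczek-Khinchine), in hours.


ρ = λ·E[S] = 25.03·0.0222 = 0.5557
E[S²] = E[S]²(1+C_s²) = 0.0222²·(1+2.839) = 0.001892
Wq = λ·E[S²]/(2(1−ρ)) = 25.03·0.001892/(2·0.4443) = 0.05329 hr

Final: 0.05329 hr


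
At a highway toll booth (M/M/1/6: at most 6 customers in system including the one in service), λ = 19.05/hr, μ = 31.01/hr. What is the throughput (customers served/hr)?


ρ = 0.6143; P_K = (1−ρ)ρ^6/(1−ρ^7) = 0.021437
λ_eff = λ(1 − P_K) = 19.05·(1 − 0.021437) = 19.05·0.978563 = 18.6416 /hr

Final: 18.6416 /hr


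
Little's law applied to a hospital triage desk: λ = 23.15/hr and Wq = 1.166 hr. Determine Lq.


Lq = λWq = 23.15·1.166 = 26.9929

Final: 26.9929


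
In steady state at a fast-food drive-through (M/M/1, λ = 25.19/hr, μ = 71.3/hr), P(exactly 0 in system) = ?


ρ = 25.19/71.3 = 0.3533
P_n = (1−ρ)·ρ^n = (1 − 0.3533)·0.3533^0 = 0.6467·1.000000 = 0.646704

Final: 0.646704


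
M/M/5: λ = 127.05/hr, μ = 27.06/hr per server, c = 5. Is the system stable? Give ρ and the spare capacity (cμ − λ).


Total capacity cμ = 5·27.06 = 135.30/hr
ρ = λ/(cμ) = 127.05/135.30 = 0.9390
Stable ⇔ ρ < 1: YES
Spare capacity = cμ − λ = 135.30 − 127.05 = 8.25/hr

Final: ρ = 0.9390; stable; margin = 8.25/hr


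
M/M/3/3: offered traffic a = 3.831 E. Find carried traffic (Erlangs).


B(3,3.831) = 0.435045 (Erlang-B)
Carried load = a(1 − B) = 3.831·(1 − 0.435045) = 3.831·0.564955 = 2.1643 E

Final: 2.1643 Erlangs


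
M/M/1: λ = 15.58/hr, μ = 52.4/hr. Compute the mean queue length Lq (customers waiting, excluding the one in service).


ρ = 15.58/52.4 = 0.2973
Lq = ρ²/(1−ρ) = 0.08840/0.7027 = 0.1258

Final: 0.1258


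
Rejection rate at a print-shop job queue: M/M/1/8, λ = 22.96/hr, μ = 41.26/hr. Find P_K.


ρ = λ/μ = 22.96/41.26 = 0.5565
P_K = (1−ρ)ρ^K/(1−ρ^(K+1)) = (0.4435·0.009195)/(1 − 0.005117)
= 0.004078/0.994883 = 0.004099

Final: 0.004099


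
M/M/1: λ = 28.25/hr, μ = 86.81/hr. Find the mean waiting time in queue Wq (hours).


ρ = 28.25/86.81 = 0.3254
Wq = ρ/(μ−λ) = 0.3254/(86.81 − 28.25) = 0.3254/58.56 = 0.005557 hr

Final: 0.005557 hr


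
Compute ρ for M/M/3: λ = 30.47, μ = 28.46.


ρ = λ/(cμ) = 30.47/(3·28.46) = 30.47/85.38 = 0.3569

Final: 0.3569


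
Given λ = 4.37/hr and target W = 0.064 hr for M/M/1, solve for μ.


W = 1/(μ−λ) ⇒ μ − λ = 1/W = 1/0.064 = 15.6250
μ = λ + 1/W = 4.37 + 15.6250 = 19.9950 per hr

Final: 19.9950 /hr


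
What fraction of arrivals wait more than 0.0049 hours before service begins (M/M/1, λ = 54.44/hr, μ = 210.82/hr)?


ρ = 54.44/210.82 = 0.2582
P(Wq > t) = ρ·e^{−(μ−λ)t} = 0.2582·e^{−0.7663}
= 0.2582·0.464747 = 0.120012

Final: 0.120012


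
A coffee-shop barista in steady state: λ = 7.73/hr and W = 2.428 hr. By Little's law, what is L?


L = λW = 7.73·2.428 = 18.7684

Final: 18.7684


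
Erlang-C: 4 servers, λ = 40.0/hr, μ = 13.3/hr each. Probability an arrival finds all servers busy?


a = λ/μ = 3.0075; ρ = a/4 = 0.7519
P₀ = 0.037309 (from M/M/c formula)
C(c,a) = [a^c/(c!(1−ρ))]·P₀ = [81.81509/(24·0.2481)]·0.037309
= 13.73915·0.037309 = 0.512594

Final: 0.512594


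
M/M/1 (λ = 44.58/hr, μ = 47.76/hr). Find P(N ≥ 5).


ρ = 44.58/47.76 = 0.9334
P(N ≥ n) = ρ^n = 0.9334^5 = 0.708563

Final: 0.708563


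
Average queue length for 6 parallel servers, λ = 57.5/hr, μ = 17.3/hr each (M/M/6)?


a = λ/μ = 3.3237; ρ = a/6 = 0.5539
P₀ = 0.034929
Lq = P₀·a^c·ρ / (c!·(1−ρ)²) = 0.034929·1348.12589·0.5539/(720·0.19896)
= 0.18209

Final: 0.18209


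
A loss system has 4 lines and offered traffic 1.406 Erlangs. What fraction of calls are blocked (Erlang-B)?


B(c,a) = (a^c/c!) / Σ_{k=0}^{c} a^k/k!
a^4/4! = 0.162828
Σ terms (k=0..4): 1.00000 + 1.40600 + 0.98842 + 0.46324 + 0.16283 = 4.020485
B = 0.162828/4.020485 = 0.040500

Final: 0.040500


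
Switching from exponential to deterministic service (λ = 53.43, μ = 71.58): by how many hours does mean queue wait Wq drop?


ρ = 53.43/71.58 = 0.7464
Wq(M/M/1) = ρ/(μ−λ) = 0.7464/18.15 = 0.04113 hr
Wq(M/D/1) = ρ/(2(μ−λ)) = 0.02056 hr
Savings = 0.04113 − 0.02056 = 0.02056 hr

Final: 0.02056 hr


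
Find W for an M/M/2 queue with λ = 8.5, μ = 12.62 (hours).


a = 0.6735; ρ = 0.3368; P₀ = 0.496147
Lq = P₀·a^c·ρ/(c!(1−ρ)²) = 0.08616
Wq = Lq/λ = 0.08616/8.5 = 0.01014 hr
W = Wq + 1/μ = 0.01014 + 0.07924 = 0.08938 hr

Final: 0.08938 hr


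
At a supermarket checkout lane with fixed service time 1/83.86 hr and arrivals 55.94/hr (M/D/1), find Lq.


ρ = 55.94/83.86 = 0.6671
M/D/1: Lq = ρ²/(2(1−ρ)) = 0.4450/(2·0.3329) = 0.66826

Final: 0.66826


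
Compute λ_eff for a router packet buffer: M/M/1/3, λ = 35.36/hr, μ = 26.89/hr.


ρ = 1.3150; P_K = (1−ρ)ρ^3/(1−ρ^4) = 0.359900
λ_eff = λ(1 − P_K) = 35.36·(1 − 0.359900) = 35.36·0.640100 = 22.6339 /hr

Final: 22.6339 /hr


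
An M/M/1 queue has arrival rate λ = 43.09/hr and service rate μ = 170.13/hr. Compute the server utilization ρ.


ρ = λ/μ = 43.09/170.13 = 0.2533

Final: 0.2533


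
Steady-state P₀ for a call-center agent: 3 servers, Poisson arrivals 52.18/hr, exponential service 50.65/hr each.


a = λ/μ = 52.18/50.65 = 1.0302; ρ = a/c = 0.3434
Σ_{k=0}^{2} a^k/k! (terms k=0..2) = 1.00000 + 1.03021 + 0.53066 = 2.56087
Tail: a^3/(3!(1−ρ)) = 1.09339/(6·0.6566) = 0.27754
P₀ = 1/(2.56087 + 0.27754) = 1/2.83841 = 0.352310

Final: 0.352310


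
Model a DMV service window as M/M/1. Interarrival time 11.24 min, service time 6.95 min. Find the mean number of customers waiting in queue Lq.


λ = 60/11.24 = 5.3381 /hr
μ = 60/6.95 = 8.6331 /hr
ρ = λ/μ = 5.3381/8.6331 = 0.6183
Lq = ρ²/(1−ρ) = 0.3823/0.3817 = 1.0017

Final: 1.0017


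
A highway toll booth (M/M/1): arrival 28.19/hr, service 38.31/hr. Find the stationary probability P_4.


ρ = 28.19/38.31 = 0.7358
P_n = (1−ρ)·ρ^n = (1 − 0.7358)·0.7358^4 = 0.2642·0.293178 = 0.077446

Final: 0.077446


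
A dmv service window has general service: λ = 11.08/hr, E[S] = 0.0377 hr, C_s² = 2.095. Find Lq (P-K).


ρ = λ·E[S] = 11.08·0.0377 = 0.4177
Lq = ρ²(1+C_s²)/(2(1−ρ)) = 0.1745·(1+2.095)/(2·0.5823)
= 0.1745·3.0950/1.1646 = 0.46372

Final: 0.46372


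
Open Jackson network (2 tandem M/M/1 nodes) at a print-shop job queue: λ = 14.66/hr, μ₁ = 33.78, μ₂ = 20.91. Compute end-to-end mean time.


Each node sees arrival rate λ = 14.66/hr (tandem ⇒ throughput preserved).
W₁ = 1/(μ₁−λ) = 1/(33.78−14.66) = 0.05230 hr
W₂ = 1/(μ₂−λ) = 1/(20.91−14.66) = 0.16000 hr
W_total = W₁ + W₂ = 0.05230 + 0.16000 = 0.21230 hr

Final: 0.21230 hr


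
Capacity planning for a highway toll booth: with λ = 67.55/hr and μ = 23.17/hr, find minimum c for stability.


Stability requires cμ > λ ⇔ c > λ/μ.
λ/μ = 67.55/23.17 = 2.9154
Minimum integer c = ⌊2.9154⌋ + 1 = 3
Check: 3·23.17 = 69.51 > 67.55, while 2·23.17 = 46.34 ≤ 67.55

Final: 3 servers


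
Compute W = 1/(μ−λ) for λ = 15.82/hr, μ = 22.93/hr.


W = 1/(μ−λ) = 1/(22.93 − 15.82) = 1/7.11 = 0.1406 hr

Final: 0.1406 hr


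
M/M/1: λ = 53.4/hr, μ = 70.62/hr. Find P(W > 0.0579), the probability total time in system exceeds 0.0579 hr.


W ~ Exponential(μ−λ) for M/M/1.
μ − λ = 70.62 − 53.4 = 17.2200
P(W > t) = e^{−(μ−λ)t} = e^{−0.9970} = 0.368971

Final: 0.368971


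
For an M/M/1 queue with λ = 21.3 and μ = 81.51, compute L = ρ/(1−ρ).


ρ = λ/μ = 21.3/81.51 = 0.2613
L = ρ/(1−ρ) = 0.2613/(1 − 0.2613) = 0.2613/0.7387 = 0.3538

Final: 0.3538


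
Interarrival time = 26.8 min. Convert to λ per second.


λ = 1/(interarrival time) in consistent units.
1 second = 0.0166667 min, so λ = 0.0166667/26.8 = 0.0006219 per second

Final: 0.0006219 /sec


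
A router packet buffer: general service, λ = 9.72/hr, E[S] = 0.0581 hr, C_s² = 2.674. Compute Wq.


ρ = λ·E[S] = 9.72·0.0581 = 0.5647
E[S²] = E[S]²(1+C_s²) = 0.0581²·(1+2.674) = 0.012402
Wq = λ·E[S²]/(2(1−ρ)) = 9.72·0.012402/(2·0.4353) = 0.13847 hr

Final: 0.13847 hr


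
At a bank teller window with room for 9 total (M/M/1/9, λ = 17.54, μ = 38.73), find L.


ρ = 17.54/38.73 = 0.4529
L = ρ[1 − (K+1)ρ^K + Kρ^(K+1)] / [(1−ρ)(1−ρ^(K+1))]
Numerator: 0.4529·(1 − 10·0.0008014 + 9·0.0003629) = 0.450729
Denominator: (0.5471)·(0.999637) = 0.546923
L = 0.450729/0.546923 = 0.8241

Final: 0.8241


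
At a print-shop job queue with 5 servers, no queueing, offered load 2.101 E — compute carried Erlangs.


B(5,2.101) = 0.042608 (Erlang-B)
Carried load = a(1 − B) = 2.101·(1 − 0.042608) = 2.101·0.957392 = 2.0115 E

Final: 2.0115 Erlangs


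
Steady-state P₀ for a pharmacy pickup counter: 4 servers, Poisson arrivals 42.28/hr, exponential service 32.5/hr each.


a = λ/μ = 42.28/32.5 = 1.3009; ρ = a/c = 0.3252
Σ_{k=0}^{3} a^k/k! (terms k=0..3) = 1.00000 + 1.30092 + 0.84620 + 0.36695 = 3.51407
Tail: a^4/(4!(1−ρ)) = 2.86422/(24·0.6748) = 0.17686
P₀ = 1/(3.51407 + 0.17686) = 1/3.69093 = 0.270934

Final: 0.270934


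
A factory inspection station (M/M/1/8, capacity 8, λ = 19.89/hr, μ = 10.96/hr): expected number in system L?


ρ = 19.89/10.96 = 1.8148
L = ρ[1 − (K+1)ρ^K + Kρ^(K+1)] / [(1−ρ)(1−ρ^(K+1))]
Numerator: 1.8148·(1 − 9·117.650515 + 8·213.509921) = 1180.015515
Denominator: (-0.8148)·(-212.509921) = 173.149051
L = 1180.015515/173.149051 = 6.8150

Final: 6.8150


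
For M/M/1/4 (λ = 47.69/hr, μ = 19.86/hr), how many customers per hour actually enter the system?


ρ = 2.4013; P_K = (1−ρ)ρ^4/(1−ρ^5) = 0.590962
λ_eff = λ(1 − P_K) = 47.69·(1 − 0.590962) = 47.69·0.409038 = 19.5070 /hr

Final: 19.5070 /hr


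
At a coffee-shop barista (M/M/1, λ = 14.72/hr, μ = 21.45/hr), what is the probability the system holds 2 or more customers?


ρ = 14.72/21.45 = 0.6862
P(N ≥ n) = ρ^n = 0.6862^2 = 0.470935

Final: 0.470935


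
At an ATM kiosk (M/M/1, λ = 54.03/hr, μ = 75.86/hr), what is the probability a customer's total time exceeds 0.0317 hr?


W ~ Exponential(μ−λ) for M/M/1.
μ − λ = 75.86 − 54.03 = 21.8300
P(W > t) = e^{−(μ−λ)t} = e^{−0.6920} = 0.500568

Final: 0.500568


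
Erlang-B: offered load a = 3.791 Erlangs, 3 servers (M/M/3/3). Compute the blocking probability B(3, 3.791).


B(c,a) = (a^c/c!) / Σ_{k=0}^{c} a^k/k!
a^3/3! = 9.080507
Σ terms (k=0..3): 1.00000 + 3.79100 + 7.18584 + 9.08051 = 21.057348
B = 9.080507/21.057348 = 0.431227

Final: 0.431227


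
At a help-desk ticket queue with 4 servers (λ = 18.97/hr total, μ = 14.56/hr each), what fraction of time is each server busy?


ρ = λ/(cμ) = 18.97/(4·14.56) = 18.97/58.24 = 0.3257

Final: 0.3257


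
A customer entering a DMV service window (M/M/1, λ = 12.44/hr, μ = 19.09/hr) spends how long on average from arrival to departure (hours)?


W = 1/(μ−λ) = 1/(19.09 − 12.44) = 1/6.65 = 0.1504 hr

Final: 0.1504 hr


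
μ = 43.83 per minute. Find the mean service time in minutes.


Mean service time = 1/μ = 1/43.83 minute = 0.02282 minute
In minutes: 0.02282 × 1 = 0.02282 min

Final: 0.02282 min


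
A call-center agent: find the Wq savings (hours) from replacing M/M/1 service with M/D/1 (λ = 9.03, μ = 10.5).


ρ = 9.03/10.5 = 0.8600
Wq(M/M/1) = ρ/(μ−λ) = 0.8600/1.47 = 0.58503 hr
Wq(M/D/1) = ρ/(2(μ−λ)) = 0.29252 hr
Savings = 0.58503 − 0.29252 = 0.29252 hr

Final: 0.29252 hr


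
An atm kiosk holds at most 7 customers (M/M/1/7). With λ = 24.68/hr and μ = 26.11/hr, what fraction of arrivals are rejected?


ρ = λ/μ = 24.68/26.11 = 0.9452
P_K = (1−ρ)ρ^K/(1−ρ^(K+1)) = (0.05477·0.674168)/(1 − 0.637245)
= 0.036923/0.362755 = 0.101785

Final: 0.101785


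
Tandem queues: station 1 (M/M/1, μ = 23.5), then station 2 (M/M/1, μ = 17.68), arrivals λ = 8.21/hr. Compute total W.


Each node sees arrival rate λ = 8.21/hr (tandem ⇒ throughput preserved).
W₁ = 1/(μ₁−λ) = 1/(23.5−8.21) = 0.06540 hr
W₂ = 1/(μ₂−λ) = 1/(17.68−8.21) = 0.10560 hr
W_total = W₁ + W₂ = 0.06540 + 0.10560 = 0.17100 hr

Final: 0.17100 hr
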